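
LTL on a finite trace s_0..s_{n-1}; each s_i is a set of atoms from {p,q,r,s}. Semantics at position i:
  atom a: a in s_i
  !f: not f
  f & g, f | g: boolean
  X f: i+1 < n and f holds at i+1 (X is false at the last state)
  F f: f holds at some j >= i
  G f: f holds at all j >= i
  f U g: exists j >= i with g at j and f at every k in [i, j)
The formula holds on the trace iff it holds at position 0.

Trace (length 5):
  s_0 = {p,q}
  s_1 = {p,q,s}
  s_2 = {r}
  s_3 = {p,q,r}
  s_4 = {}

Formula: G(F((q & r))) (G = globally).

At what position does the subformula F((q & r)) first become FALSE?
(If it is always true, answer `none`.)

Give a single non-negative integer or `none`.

s_0={p,q}: F((q & r))=True (q & r)=False q=True r=False
s_1={p,q,s}: F((q & r))=True (q & r)=False q=True r=False
s_2={r}: F((q & r))=True (q & r)=False q=False r=True
s_3={p,q,r}: F((q & r))=True (q & r)=True q=True r=True
s_4={}: F((q & r))=False (q & r)=False q=False r=False
G(F((q & r))) holds globally = False
First violation at position 4.

Answer: 4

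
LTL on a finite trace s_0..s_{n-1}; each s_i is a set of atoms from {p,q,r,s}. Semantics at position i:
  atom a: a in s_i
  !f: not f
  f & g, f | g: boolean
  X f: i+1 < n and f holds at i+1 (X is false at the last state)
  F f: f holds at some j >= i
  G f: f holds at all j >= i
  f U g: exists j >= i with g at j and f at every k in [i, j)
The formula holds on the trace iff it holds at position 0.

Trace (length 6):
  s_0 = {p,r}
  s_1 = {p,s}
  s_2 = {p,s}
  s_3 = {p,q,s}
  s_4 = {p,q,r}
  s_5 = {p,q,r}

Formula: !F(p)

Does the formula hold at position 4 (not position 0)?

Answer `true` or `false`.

s_0={p,r}: !F(p)=False F(p)=True p=True
s_1={p,s}: !F(p)=False F(p)=True p=True
s_2={p,s}: !F(p)=False F(p)=True p=True
s_3={p,q,s}: !F(p)=False F(p)=True p=True
s_4={p,q,r}: !F(p)=False F(p)=True p=True
s_5={p,q,r}: !F(p)=False F(p)=True p=True
Evaluating at position 4: result = False

Answer: false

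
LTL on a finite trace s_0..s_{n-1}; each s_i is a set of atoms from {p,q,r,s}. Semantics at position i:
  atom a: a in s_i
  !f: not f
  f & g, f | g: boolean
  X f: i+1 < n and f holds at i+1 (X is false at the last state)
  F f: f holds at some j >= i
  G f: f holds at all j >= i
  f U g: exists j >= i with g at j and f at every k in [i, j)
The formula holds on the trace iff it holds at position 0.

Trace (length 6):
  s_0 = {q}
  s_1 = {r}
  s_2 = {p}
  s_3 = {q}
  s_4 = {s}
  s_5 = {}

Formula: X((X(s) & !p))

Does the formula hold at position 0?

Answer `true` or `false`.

s_0={q}: X((X(s) & !p))=False (X(s) & !p)=False X(s)=False s=False !p=True p=False
s_1={r}: X((X(s) & !p))=False (X(s) & !p)=False X(s)=False s=False !p=True p=False
s_2={p}: X((X(s) & !p))=True (X(s) & !p)=False X(s)=False s=False !p=False p=True
s_3={q}: X((X(s) & !p))=False (X(s) & !p)=True X(s)=True s=False !p=True p=False
s_4={s}: X((X(s) & !p))=False (X(s) & !p)=False X(s)=False s=True !p=True p=False
s_5={}: X((X(s) & !p))=False (X(s) & !p)=False X(s)=False s=False !p=True p=False

Answer: false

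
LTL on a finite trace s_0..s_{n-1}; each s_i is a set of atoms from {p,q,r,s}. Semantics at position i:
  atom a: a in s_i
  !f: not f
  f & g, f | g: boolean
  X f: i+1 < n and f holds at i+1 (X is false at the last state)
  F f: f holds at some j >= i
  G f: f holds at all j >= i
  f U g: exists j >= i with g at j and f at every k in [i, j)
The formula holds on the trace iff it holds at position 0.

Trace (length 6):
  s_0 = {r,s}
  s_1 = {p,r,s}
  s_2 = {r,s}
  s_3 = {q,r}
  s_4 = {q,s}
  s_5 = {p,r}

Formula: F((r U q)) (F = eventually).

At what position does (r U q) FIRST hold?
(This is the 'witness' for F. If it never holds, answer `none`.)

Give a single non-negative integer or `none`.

s_0={r,s}: (r U q)=True r=True q=False
s_1={p,r,s}: (r U q)=True r=True q=False
s_2={r,s}: (r U q)=True r=True q=False
s_3={q,r}: (r U q)=True r=True q=True
s_4={q,s}: (r U q)=True r=False q=True
s_5={p,r}: (r U q)=False r=True q=False
F((r U q)) holds; first witness at position 0.

Answer: 0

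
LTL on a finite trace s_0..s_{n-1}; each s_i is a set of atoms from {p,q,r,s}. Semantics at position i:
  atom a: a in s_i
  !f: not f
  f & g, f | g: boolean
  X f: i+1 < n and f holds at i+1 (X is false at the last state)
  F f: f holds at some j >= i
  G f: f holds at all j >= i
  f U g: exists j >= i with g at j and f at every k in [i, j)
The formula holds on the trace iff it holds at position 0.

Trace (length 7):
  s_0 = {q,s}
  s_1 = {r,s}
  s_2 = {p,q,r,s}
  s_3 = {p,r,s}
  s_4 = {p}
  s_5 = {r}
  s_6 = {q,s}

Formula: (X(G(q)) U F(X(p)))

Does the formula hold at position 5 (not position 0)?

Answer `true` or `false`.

Answer: false

Derivation:
s_0={q,s}: (X(G(q)) U F(X(p)))=True X(G(q))=False G(q)=False q=True F(X(p))=True X(p)=False p=False
s_1={r,s}: (X(G(q)) U F(X(p)))=True X(G(q))=False G(q)=False q=False F(X(p))=True X(p)=True p=False
s_2={p,q,r,s}: (X(G(q)) U F(X(p)))=True X(G(q))=False G(q)=False q=True F(X(p))=True X(p)=True p=True
s_3={p,r,s}: (X(G(q)) U F(X(p)))=True X(G(q))=False G(q)=False q=False F(X(p))=True X(p)=True p=True
s_4={p}: (X(G(q)) U F(X(p)))=False X(G(q))=False G(q)=False q=False F(X(p))=False X(p)=False p=True
s_5={r}: (X(G(q)) U F(X(p)))=False X(G(q))=True G(q)=False q=False F(X(p))=False X(p)=False p=False
s_6={q,s}: (X(G(q)) U F(X(p)))=False X(G(q))=False G(q)=True q=True F(X(p))=False X(p)=False p=False
Evaluating at position 5: result = False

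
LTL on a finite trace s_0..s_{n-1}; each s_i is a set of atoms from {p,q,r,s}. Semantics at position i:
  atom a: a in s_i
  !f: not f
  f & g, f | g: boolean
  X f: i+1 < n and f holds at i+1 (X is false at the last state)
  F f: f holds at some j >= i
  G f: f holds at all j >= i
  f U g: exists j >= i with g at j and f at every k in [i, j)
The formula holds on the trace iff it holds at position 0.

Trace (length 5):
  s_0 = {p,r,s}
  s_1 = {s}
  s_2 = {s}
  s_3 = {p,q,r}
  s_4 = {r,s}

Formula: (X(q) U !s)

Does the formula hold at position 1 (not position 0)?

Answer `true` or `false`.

s_0={p,r,s}: (X(q) U !s)=False X(q)=False q=False !s=False s=True
s_1={s}: (X(q) U !s)=False X(q)=False q=False !s=False s=True
s_2={s}: (X(q) U !s)=True X(q)=True q=False !s=False s=True
s_3={p,q,r}: (X(q) U !s)=True X(q)=False q=True !s=True s=False
s_4={r,s}: (X(q) U !s)=False X(q)=False q=False !s=False s=True
Evaluating at position 1: result = False

Answer: false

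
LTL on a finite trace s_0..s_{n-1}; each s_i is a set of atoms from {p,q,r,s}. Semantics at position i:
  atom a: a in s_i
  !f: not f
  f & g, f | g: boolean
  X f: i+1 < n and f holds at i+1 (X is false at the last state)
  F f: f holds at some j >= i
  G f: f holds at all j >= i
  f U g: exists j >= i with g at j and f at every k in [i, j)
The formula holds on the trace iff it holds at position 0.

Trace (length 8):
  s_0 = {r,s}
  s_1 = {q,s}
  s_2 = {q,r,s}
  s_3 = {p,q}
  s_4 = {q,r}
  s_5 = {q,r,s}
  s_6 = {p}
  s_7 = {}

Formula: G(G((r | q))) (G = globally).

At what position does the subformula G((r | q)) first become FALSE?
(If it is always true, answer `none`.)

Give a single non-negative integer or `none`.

s_0={r,s}: G((r | q))=False (r | q)=True r=True q=False
s_1={q,s}: G((r | q))=False (r | q)=True r=False q=True
s_2={q,r,s}: G((r | q))=False (r | q)=True r=True q=True
s_3={p,q}: G((r | q))=False (r | q)=True r=False q=True
s_4={q,r}: G((r | q))=False (r | q)=True r=True q=True
s_5={q,r,s}: G((r | q))=False (r | q)=True r=True q=True
s_6={p}: G((r | q))=False (r | q)=False r=False q=False
s_7={}: G((r | q))=False (r | q)=False r=False q=False
G(G((r | q))) holds globally = False
First violation at position 0.

Answer: 0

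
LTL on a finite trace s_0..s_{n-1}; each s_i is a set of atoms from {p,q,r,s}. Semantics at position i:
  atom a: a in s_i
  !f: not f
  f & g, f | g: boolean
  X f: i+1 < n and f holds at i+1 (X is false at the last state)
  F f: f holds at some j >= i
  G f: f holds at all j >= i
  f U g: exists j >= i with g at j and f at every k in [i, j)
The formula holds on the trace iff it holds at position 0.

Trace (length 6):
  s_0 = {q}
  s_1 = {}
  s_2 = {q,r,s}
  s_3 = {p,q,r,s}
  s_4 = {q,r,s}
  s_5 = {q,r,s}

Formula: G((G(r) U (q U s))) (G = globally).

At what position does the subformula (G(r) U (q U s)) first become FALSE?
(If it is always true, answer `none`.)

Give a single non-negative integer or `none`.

s_0={q}: (G(r) U (q U s))=False G(r)=False r=False (q U s)=False q=True s=False
s_1={}: (G(r) U (q U s))=False G(r)=False r=False (q U s)=False q=False s=False
s_2={q,r,s}: (G(r) U (q U s))=True G(r)=True r=True (q U s)=True q=True s=True
s_3={p,q,r,s}: (G(r) U (q U s))=True G(r)=True r=True (q U s)=True q=True s=True
s_4={q,r,s}: (G(r) U (q U s))=True G(r)=True r=True (q U s)=True q=True s=True
s_5={q,r,s}: (G(r) U (q U s))=True G(r)=True r=True (q U s)=True q=True s=True
G((G(r) U (q U s))) holds globally = False
First violation at position 0.

Answer: 0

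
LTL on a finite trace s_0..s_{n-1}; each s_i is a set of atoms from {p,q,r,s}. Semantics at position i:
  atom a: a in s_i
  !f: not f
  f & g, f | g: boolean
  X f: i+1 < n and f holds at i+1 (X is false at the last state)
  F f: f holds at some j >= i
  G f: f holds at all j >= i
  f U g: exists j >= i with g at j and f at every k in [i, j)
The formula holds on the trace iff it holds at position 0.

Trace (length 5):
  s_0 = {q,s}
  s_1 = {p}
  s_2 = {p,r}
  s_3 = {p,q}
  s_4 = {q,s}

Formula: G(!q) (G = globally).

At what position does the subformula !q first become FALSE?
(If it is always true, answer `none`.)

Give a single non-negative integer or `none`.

Answer: 0

Derivation:
s_0={q,s}: !q=False q=True
s_1={p}: !q=True q=False
s_2={p,r}: !q=True q=False
s_3={p,q}: !q=False q=True
s_4={q,s}: !q=False q=True
G(!q) holds globally = False
First violation at position 0.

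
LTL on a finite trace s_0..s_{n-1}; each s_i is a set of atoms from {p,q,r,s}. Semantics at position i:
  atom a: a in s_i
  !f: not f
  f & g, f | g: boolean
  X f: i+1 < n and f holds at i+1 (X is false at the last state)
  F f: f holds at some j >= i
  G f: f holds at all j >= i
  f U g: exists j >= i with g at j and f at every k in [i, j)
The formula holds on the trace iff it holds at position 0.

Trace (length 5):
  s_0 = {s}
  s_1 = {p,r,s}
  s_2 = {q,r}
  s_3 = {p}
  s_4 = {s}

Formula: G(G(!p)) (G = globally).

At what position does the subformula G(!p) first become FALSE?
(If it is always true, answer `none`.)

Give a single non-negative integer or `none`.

s_0={s}: G(!p)=False !p=True p=False
s_1={p,r,s}: G(!p)=False !p=False p=True
s_2={q,r}: G(!p)=False !p=True p=False
s_3={p}: G(!p)=False !p=False p=True
s_4={s}: G(!p)=True !p=True p=False
G(G(!p)) holds globally = False
First violation at position 0.

Answer: 0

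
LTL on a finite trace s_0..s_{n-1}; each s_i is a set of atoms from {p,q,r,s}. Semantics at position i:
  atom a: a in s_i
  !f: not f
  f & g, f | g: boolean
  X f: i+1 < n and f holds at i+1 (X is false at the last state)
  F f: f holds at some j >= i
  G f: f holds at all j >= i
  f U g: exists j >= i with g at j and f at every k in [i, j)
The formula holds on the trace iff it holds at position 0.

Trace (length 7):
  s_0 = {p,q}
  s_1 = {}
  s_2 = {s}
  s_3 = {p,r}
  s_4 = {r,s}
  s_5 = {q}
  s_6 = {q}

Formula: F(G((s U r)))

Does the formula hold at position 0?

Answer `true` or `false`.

s_0={p,q}: F(G((s U r)))=False G((s U r))=False (s U r)=False s=False r=False
s_1={}: F(G((s U r)))=False G((s U r))=False (s U r)=False s=False r=False
s_2={s}: F(G((s U r)))=False G((s U r))=False (s U r)=True s=True r=False
s_3={p,r}: F(G((s U r)))=False G((s U r))=False (s U r)=True s=False r=True
s_4={r,s}: F(G((s U r)))=False G((s U r))=False (s U r)=True s=True r=True
s_5={q}: F(G((s U r)))=False G((s U r))=False (s U r)=False s=False r=False
s_6={q}: F(G((s U r)))=False G((s U r))=False (s U r)=False s=False r=False

Answer: false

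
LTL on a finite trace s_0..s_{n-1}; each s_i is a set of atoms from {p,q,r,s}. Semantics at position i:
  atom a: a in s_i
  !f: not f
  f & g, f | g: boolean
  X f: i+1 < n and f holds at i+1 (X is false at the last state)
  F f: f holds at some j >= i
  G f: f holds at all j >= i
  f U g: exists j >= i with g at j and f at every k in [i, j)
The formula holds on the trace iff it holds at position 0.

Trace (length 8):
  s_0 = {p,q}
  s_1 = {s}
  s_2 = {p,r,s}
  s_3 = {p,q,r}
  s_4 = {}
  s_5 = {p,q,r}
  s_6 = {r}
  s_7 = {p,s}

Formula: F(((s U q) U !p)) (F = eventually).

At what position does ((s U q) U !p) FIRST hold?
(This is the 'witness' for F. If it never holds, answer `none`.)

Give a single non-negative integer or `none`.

s_0={p,q}: ((s U q) U !p)=True (s U q)=True s=False q=True !p=False p=True
s_1={s}: ((s U q) U !p)=True (s U q)=True s=True q=False !p=True p=False
s_2={p,r,s}: ((s U q) U !p)=True (s U q)=True s=True q=False !p=False p=True
s_3={p,q,r}: ((s U q) U !p)=True (s U q)=True s=False q=True !p=False p=True
s_4={}: ((s U q) U !p)=True (s U q)=False s=False q=False !p=True p=False
s_5={p,q,r}: ((s U q) U !p)=True (s U q)=True s=False q=True !p=False p=True
s_6={r}: ((s U q) U !p)=True (s U q)=False s=False q=False !p=True p=False
s_7={p,s}: ((s U q) U !p)=False (s U q)=False s=True q=False !p=False p=True
F(((s U q) U !p)) holds; first witness at position 0.

Answer: 0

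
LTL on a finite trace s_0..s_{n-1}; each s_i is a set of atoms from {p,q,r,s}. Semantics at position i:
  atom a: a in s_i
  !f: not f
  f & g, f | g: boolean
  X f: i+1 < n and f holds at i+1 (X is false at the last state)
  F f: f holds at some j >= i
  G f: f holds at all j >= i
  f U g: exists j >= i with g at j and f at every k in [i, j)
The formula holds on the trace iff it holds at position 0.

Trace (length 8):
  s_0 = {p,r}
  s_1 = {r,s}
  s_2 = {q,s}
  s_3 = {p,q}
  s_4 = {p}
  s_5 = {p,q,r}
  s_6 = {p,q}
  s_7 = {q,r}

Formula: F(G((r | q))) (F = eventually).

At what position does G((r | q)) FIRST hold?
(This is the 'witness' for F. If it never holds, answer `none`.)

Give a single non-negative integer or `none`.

Answer: 5

Derivation:
s_0={p,r}: G((r | q))=False (r | q)=True r=True q=False
s_1={r,s}: G((r | q))=False (r | q)=True r=True q=False
s_2={q,s}: G((r | q))=False (r | q)=True r=False q=True
s_3={p,q}: G((r | q))=False (r | q)=True r=False q=True
s_4={p}: G((r | q))=False (r | q)=False r=False q=False
s_5={p,q,r}: G((r | q))=True (r | q)=True r=True q=True
s_6={p,q}: G((r | q))=True (r | q)=True r=False q=True
s_7={q,r}: G((r | q))=True (r | q)=True r=True q=True
F(G((r | q))) holds; first witness at position 5.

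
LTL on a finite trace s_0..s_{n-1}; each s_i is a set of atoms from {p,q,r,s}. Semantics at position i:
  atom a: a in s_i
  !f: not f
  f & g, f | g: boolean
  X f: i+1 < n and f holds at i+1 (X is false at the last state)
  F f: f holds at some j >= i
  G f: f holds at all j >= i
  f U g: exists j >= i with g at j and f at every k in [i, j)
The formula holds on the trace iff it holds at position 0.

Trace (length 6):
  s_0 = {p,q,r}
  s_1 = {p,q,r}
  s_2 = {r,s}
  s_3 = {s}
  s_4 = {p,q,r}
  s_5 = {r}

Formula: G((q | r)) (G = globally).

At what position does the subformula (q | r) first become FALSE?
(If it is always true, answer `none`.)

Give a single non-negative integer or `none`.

s_0={p,q,r}: (q | r)=True q=True r=True
s_1={p,q,r}: (q | r)=True q=True r=True
s_2={r,s}: (q | r)=True q=False r=True
s_3={s}: (q | r)=False q=False r=False
s_4={p,q,r}: (q | r)=True q=True r=True
s_5={r}: (q | r)=True q=False r=True
G((q | r)) holds globally = False
First violation at position 3.

Answer: 3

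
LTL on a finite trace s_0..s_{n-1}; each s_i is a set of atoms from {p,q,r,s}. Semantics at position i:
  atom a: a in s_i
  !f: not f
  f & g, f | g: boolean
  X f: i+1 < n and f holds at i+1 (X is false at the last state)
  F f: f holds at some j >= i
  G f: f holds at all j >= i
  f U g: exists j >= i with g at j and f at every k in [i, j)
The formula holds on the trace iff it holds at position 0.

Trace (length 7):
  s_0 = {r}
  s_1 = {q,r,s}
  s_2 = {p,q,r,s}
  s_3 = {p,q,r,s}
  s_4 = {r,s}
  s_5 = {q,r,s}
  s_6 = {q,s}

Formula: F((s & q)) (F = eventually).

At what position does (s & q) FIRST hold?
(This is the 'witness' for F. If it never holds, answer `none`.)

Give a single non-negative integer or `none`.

Answer: 1

Derivation:
s_0={r}: (s & q)=False s=False q=False
s_1={q,r,s}: (s & q)=True s=True q=True
s_2={p,q,r,s}: (s & q)=True s=True q=True
s_3={p,q,r,s}: (s & q)=True s=True q=True
s_4={r,s}: (s & q)=False s=True q=False
s_5={q,r,s}: (s & q)=True s=True q=True
s_6={q,s}: (s & q)=True s=True q=True
F((s & q)) holds; first witness at position 1.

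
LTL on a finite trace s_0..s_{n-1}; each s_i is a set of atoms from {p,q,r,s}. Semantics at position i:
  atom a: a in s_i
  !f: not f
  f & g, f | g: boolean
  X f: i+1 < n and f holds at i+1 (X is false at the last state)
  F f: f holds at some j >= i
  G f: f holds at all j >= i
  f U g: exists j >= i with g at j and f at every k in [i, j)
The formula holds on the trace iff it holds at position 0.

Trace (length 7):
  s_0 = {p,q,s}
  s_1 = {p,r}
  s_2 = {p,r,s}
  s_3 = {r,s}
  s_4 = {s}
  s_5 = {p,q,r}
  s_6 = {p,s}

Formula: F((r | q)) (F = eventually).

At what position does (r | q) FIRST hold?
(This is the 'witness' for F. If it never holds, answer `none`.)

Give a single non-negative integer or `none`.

s_0={p,q,s}: (r | q)=True r=False q=True
s_1={p,r}: (r | q)=True r=True q=False
s_2={p,r,s}: (r | q)=True r=True q=False
s_3={r,s}: (r | q)=True r=True q=False
s_4={s}: (r | q)=False r=False q=False
s_5={p,q,r}: (r | q)=True r=True q=True
s_6={p,s}: (r | q)=False r=False q=False
F((r | q)) holds; first witness at position 0.

Answer: 0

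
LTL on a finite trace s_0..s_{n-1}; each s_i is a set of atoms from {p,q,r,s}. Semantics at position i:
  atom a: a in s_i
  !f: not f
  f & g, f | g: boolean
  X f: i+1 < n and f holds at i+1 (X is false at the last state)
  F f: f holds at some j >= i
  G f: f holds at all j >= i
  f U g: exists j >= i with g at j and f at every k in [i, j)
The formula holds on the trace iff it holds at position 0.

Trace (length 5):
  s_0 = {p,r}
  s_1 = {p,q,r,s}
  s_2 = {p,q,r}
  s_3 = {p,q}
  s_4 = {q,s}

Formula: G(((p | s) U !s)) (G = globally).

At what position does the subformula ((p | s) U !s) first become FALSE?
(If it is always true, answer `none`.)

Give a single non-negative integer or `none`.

Answer: 4

Derivation:
s_0={p,r}: ((p | s) U !s)=True (p | s)=True p=True s=False !s=True
s_1={p,q,r,s}: ((p | s) U !s)=True (p | s)=True p=True s=True !s=False
s_2={p,q,r}: ((p | s) U !s)=True (p | s)=True p=True s=False !s=True
s_3={p,q}: ((p | s) U !s)=True (p | s)=True p=True s=False !s=True
s_4={q,s}: ((p | s) U !s)=False (p | s)=True p=False s=True !s=False
G(((p | s) U !s)) holds globally = False
First violation at position 4.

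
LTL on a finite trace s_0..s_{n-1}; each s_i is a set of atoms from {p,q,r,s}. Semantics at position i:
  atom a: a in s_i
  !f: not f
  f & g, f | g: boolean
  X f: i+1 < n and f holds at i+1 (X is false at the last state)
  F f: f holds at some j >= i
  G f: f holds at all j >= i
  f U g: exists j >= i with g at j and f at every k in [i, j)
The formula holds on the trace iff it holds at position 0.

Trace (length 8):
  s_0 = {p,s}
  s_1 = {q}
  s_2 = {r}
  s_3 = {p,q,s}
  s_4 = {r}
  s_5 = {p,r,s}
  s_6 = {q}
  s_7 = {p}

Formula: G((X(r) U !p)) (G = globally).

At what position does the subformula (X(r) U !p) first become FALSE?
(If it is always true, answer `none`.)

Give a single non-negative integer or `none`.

s_0={p,s}: (X(r) U !p)=False X(r)=False r=False !p=False p=True
s_1={q}: (X(r) U !p)=True X(r)=True r=False !p=True p=False
s_2={r}: (X(r) U !p)=True X(r)=False r=True !p=True p=False
s_3={p,q,s}: (X(r) U !p)=True X(r)=True r=False !p=False p=True
s_4={r}: (X(r) U !p)=True X(r)=True r=True !p=True p=False
s_5={p,r,s}: (X(r) U !p)=False X(r)=False r=True !p=False p=True
s_6={q}: (X(r) U !p)=True X(r)=False r=False !p=True p=False
s_7={p}: (X(r) U !p)=False X(r)=False r=False !p=False p=True
G((X(r) U !p)) holds globally = False
First violation at position 0.

Answer: 0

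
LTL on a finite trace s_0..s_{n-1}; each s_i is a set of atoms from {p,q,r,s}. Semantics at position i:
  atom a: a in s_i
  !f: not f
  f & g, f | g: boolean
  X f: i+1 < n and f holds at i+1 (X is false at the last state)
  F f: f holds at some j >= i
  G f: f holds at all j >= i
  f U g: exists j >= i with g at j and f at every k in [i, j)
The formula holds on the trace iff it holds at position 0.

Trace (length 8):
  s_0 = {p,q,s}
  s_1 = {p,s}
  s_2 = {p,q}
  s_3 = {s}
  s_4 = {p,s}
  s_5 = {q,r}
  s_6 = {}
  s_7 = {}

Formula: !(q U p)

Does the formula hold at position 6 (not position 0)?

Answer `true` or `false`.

Answer: true

Derivation:
s_0={p,q,s}: !(q U p)=False (q U p)=True q=True p=True
s_1={p,s}: !(q U p)=False (q U p)=True q=False p=True
s_2={p,q}: !(q U p)=False (q U p)=True q=True p=True
s_3={s}: !(q U p)=True (q U p)=False q=False p=False
s_4={p,s}: !(q U p)=False (q U p)=True q=False p=True
s_5={q,r}: !(q U p)=True (q U p)=False q=True p=False
s_6={}: !(q U p)=True (q U p)=False q=False p=False
s_7={}: !(q U p)=True (q U p)=False q=False p=False
Evaluating at position 6: result = True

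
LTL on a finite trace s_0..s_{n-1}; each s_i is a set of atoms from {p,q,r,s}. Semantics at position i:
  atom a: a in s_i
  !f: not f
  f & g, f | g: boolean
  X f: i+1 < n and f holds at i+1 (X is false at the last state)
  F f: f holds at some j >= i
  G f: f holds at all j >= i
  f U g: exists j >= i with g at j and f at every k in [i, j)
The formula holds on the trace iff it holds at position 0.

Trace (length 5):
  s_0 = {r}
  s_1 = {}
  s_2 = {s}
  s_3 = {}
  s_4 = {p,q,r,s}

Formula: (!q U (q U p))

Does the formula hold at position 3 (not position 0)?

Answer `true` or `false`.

s_0={r}: (!q U (q U p))=True !q=True q=False (q U p)=False p=False
s_1={}: (!q U (q U p))=True !q=True q=False (q U p)=False p=False
s_2={s}: (!q U (q U p))=True !q=True q=False (q U p)=False p=False
s_3={}: (!q U (q U p))=True !q=True q=False (q U p)=False p=False
s_4={p,q,r,s}: (!q U (q U p))=True !q=False q=True (q U p)=True p=True
Evaluating at position 3: result = True

Answer: true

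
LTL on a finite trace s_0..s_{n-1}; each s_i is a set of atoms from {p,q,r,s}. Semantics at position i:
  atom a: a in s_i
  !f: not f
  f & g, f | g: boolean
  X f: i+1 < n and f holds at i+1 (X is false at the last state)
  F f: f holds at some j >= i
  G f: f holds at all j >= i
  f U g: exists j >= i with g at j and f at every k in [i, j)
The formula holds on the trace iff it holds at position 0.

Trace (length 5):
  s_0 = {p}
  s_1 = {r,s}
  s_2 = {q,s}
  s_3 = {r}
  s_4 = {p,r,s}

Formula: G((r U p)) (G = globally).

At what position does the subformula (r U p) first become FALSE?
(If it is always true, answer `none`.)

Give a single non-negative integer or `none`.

s_0={p}: (r U p)=True r=False p=True
s_1={r,s}: (r U p)=False r=True p=False
s_2={q,s}: (r U p)=False r=False p=False
s_3={r}: (r U p)=True r=True p=False
s_4={p,r,s}: (r U p)=True r=True p=True
G((r U p)) holds globally = False
First violation at position 1.

Answer: 1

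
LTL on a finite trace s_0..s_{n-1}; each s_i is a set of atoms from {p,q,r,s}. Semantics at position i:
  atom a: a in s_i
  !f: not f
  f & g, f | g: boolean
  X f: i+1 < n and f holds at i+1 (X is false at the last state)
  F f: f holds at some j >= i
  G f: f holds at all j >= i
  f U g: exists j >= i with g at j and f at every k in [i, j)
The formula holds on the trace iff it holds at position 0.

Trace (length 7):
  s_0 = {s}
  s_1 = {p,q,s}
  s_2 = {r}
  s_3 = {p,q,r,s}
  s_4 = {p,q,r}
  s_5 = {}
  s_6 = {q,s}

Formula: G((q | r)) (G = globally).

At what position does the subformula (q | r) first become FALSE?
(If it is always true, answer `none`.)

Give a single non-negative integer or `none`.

s_0={s}: (q | r)=False q=False r=False
s_1={p,q,s}: (q | r)=True q=True r=False
s_2={r}: (q | r)=True q=False r=True
s_3={p,q,r,s}: (q | r)=True q=True r=True
s_4={p,q,r}: (q | r)=True q=True r=True
s_5={}: (q | r)=False q=False r=False
s_6={q,s}: (q | r)=True q=True r=False
G((q | r)) holds globally = False
First violation at position 0.

Answer: 0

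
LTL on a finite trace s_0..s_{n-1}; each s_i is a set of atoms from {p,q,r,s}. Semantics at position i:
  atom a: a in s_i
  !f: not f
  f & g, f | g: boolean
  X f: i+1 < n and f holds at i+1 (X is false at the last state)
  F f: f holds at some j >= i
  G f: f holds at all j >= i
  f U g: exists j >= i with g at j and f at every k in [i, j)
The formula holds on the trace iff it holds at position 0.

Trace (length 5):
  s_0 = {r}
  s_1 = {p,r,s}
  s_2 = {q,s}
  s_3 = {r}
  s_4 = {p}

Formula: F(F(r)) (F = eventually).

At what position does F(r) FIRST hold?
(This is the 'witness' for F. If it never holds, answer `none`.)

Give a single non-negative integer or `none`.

s_0={r}: F(r)=True r=True
s_1={p,r,s}: F(r)=True r=True
s_2={q,s}: F(r)=True r=False
s_3={r}: F(r)=True r=True
s_4={p}: F(r)=False r=False
F(F(r)) holds; first witness at position 0.

Answer: 0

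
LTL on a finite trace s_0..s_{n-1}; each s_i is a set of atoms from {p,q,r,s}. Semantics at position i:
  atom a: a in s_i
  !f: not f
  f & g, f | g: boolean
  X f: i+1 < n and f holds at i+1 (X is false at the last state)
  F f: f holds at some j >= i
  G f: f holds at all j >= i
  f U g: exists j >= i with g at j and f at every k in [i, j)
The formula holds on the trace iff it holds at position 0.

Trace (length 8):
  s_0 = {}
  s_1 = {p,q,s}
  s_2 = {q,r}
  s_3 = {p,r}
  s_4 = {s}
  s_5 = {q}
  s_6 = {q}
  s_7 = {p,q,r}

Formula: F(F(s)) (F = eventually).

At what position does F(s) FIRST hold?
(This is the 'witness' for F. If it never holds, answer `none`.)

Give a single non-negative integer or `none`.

Answer: 0

Derivation:
s_0={}: F(s)=True s=False
s_1={p,q,s}: F(s)=True s=True
s_2={q,r}: F(s)=True s=False
s_3={p,r}: F(s)=True s=False
s_4={s}: F(s)=True s=True
s_5={q}: F(s)=False s=False
s_6={q}: F(s)=False s=False
s_7={p,q,r}: F(s)=False s=False
F(F(s)) holds; first witness at position 0.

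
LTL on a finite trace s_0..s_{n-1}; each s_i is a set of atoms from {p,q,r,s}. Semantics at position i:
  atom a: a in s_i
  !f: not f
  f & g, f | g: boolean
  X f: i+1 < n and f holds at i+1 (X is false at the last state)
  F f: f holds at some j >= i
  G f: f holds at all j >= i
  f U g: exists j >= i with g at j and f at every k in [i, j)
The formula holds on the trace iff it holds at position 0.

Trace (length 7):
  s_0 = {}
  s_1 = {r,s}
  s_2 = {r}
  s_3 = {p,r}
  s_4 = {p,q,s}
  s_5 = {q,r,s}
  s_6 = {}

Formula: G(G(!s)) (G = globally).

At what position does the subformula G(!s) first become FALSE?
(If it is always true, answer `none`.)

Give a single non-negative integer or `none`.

s_0={}: G(!s)=False !s=True s=False
s_1={r,s}: G(!s)=False !s=False s=True
s_2={r}: G(!s)=False !s=True s=False
s_3={p,r}: G(!s)=False !s=True s=False
s_4={p,q,s}: G(!s)=False !s=False s=True
s_5={q,r,s}: G(!s)=False !s=False s=True
s_6={}: G(!s)=True !s=True s=False
G(G(!s)) holds globally = False
First violation at position 0.

Answer: 0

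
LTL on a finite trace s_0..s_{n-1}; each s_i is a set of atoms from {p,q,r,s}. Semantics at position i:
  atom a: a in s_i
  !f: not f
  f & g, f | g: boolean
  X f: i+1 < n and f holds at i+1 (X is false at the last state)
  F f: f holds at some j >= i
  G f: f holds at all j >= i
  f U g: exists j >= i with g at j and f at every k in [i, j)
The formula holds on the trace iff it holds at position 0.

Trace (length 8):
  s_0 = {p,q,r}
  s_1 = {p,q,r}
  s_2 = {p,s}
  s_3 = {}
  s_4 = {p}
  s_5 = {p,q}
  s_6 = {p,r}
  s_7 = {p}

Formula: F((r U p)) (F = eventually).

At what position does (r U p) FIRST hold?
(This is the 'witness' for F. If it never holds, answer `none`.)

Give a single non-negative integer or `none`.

s_0={p,q,r}: (r U p)=True r=True p=True
s_1={p,q,r}: (r U p)=True r=True p=True
s_2={p,s}: (r U p)=True r=False p=True
s_3={}: (r U p)=False r=False p=False
s_4={p}: (r U p)=True r=False p=True
s_5={p,q}: (r U p)=True r=False p=True
s_6={p,r}: (r U p)=True r=True p=True
s_7={p}: (r U p)=True r=False p=True
F((r U p)) holds; first witness at position 0.

Answer: 0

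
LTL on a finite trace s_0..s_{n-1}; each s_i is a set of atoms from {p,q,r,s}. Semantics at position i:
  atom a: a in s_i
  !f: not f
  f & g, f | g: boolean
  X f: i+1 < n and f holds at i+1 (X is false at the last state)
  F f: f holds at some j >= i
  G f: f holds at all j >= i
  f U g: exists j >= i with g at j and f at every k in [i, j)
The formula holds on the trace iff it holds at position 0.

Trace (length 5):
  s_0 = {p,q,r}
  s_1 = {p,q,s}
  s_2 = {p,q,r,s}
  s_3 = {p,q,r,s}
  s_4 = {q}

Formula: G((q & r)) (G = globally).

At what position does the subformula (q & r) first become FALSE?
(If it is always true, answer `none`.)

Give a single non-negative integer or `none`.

Answer: 1

Derivation:
s_0={p,q,r}: (q & r)=True q=True r=True
s_1={p,q,s}: (q & r)=False q=True r=False
s_2={p,q,r,s}: (q & r)=True q=True r=True
s_3={p,q,r,s}: (q & r)=True q=True r=True
s_4={q}: (q & r)=False q=True r=False
G((q & r)) holds globally = False
First violation at position 1.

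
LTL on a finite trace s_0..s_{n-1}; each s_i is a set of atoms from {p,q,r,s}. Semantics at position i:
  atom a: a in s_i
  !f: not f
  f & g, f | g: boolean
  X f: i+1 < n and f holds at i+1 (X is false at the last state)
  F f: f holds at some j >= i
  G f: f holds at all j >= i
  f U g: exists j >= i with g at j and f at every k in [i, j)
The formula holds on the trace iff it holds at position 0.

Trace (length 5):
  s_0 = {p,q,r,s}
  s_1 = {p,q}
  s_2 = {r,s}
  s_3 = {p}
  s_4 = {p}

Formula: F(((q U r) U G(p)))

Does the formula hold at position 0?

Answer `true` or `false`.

s_0={p,q,r,s}: F(((q U r) U G(p)))=True ((q U r) U G(p))=True (q U r)=True q=True r=True G(p)=False p=True
s_1={p,q}: F(((q U r) U G(p)))=True ((q U r) U G(p))=True (q U r)=True q=True r=False G(p)=False p=True
s_2={r,s}: F(((q U r) U G(p)))=True ((q U r) U G(p))=True (q U r)=True q=False r=True G(p)=False p=False
s_3={p}: F(((q U r) U G(p)))=True ((q U r) U G(p))=True (q U r)=False q=False r=False G(p)=True p=True
s_4={p}: F(((q U r) U G(p)))=True ((q U r) U G(p))=True (q U r)=False q=False r=False G(p)=True p=True

Answer: true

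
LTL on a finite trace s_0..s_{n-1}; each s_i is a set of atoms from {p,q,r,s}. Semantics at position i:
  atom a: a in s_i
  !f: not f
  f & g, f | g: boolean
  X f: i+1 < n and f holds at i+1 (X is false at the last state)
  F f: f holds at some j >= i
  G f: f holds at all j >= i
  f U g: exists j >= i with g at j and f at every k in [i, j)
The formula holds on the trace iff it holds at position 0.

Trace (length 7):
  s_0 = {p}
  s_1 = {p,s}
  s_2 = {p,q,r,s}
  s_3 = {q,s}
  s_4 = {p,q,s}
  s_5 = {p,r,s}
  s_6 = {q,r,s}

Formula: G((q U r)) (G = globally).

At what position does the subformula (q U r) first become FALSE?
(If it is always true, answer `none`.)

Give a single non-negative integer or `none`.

s_0={p}: (q U r)=False q=False r=False
s_1={p,s}: (q U r)=False q=False r=False
s_2={p,q,r,s}: (q U r)=True q=True r=True
s_3={q,s}: (q U r)=True q=True r=False
s_4={p,q,s}: (q U r)=True q=True r=False
s_5={p,r,s}: (q U r)=True q=False r=True
s_6={q,r,s}: (q U r)=True q=True r=True
G((q U r)) holds globally = False
First violation at position 0.

Answer: 0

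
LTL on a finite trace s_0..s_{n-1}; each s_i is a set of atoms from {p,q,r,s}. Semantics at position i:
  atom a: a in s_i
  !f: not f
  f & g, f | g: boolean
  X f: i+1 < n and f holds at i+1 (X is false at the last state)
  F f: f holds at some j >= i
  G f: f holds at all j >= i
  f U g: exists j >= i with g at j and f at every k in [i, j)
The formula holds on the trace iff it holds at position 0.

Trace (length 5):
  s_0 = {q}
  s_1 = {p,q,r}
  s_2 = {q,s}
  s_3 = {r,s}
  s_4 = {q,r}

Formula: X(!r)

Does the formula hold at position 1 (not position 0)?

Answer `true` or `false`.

Answer: true

Derivation:
s_0={q}: X(!r)=False !r=True r=False
s_1={p,q,r}: X(!r)=True !r=False r=True
s_2={q,s}: X(!r)=False !r=True r=False
s_3={r,s}: X(!r)=False !r=False r=True
s_4={q,r}: X(!r)=False !r=False r=True
Evaluating at position 1: result = True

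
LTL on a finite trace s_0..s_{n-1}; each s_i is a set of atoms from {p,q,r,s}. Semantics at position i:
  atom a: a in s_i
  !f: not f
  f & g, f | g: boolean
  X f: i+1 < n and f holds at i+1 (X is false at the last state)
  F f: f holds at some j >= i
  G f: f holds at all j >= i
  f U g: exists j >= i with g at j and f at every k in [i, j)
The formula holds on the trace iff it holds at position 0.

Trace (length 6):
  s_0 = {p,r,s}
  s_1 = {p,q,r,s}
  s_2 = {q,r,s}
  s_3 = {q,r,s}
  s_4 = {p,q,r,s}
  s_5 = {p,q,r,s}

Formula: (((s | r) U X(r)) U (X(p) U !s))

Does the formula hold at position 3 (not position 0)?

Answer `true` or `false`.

Answer: false

Derivation:
s_0={p,r,s}: (((s | r) U X(r)) U (X(p) U !s))=False ((s | r) U X(r))=True (s | r)=True s=True r=True X(r)=True (X(p) U !s)=False X(p)=True p=True !s=False
s_1={p,q,r,s}: (((s | r) U X(r)) U (X(p) U !s))=False ((s | r) U X(r))=True (s | r)=True s=True r=True X(r)=True (X(p) U !s)=False X(p)=False p=True !s=False
s_2={q,r,s}: (((s | r) U X(r)) U (X(p) U !s))=False ((s | r) U X(r))=True (s | r)=True s=True r=True X(r)=True (X(p) U !s)=False X(p)=False p=False !s=False
s_3={q,r,s}: (((s | r) U X(r)) U (X(p) U !s))=False ((s | r) U X(r))=True (s | r)=True s=True r=True X(r)=True (X(p) U !s)=False X(p)=True p=False !s=False
s_4={p,q,r,s}: (((s | r) U X(r)) U (X(p) U !s))=False ((s | r) U X(r))=True (s | r)=True s=True r=True X(r)=True (X(p) U !s)=False X(p)=True p=True !s=False
s_5={p,q,r,s}: (((s | r) U X(r)) U (X(p) U !s))=False ((s | r) U X(r))=False (s | r)=True s=True r=True X(r)=False (X(p) U !s)=False X(p)=False p=True !s=False
Evaluating at position 3: result = False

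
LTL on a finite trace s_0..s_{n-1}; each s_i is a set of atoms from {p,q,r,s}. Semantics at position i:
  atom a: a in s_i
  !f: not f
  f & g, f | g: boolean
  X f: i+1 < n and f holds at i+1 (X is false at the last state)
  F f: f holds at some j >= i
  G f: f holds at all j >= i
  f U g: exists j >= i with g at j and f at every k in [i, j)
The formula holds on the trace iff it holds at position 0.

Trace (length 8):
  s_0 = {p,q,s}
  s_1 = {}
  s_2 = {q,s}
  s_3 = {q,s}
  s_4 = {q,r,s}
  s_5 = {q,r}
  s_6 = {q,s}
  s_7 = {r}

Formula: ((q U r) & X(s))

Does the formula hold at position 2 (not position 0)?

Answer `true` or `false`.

s_0={p,q,s}: ((q U r) & X(s))=False (q U r)=False q=True r=False X(s)=False s=True
s_1={}: ((q U r) & X(s))=False (q U r)=False q=False r=False X(s)=True s=False
s_2={q,s}: ((q U r) & X(s))=True (q U r)=True q=True r=False X(s)=True s=True
s_3={q,s}: ((q U r) & X(s))=True (q U r)=True q=True r=False X(s)=True s=True
s_4={q,r,s}: ((q U r) & X(s))=False (q U r)=True q=True r=True X(s)=False s=True
s_5={q,r}: ((q U r) & X(s))=True (q U r)=True q=True r=True X(s)=True s=False
s_6={q,s}: ((q U r) & X(s))=False (q U r)=True q=True r=False X(s)=False s=True
s_7={r}: ((q U r) & X(s))=False (q U r)=True q=False r=True X(s)=False s=False
Evaluating at position 2: result = True

Answer: true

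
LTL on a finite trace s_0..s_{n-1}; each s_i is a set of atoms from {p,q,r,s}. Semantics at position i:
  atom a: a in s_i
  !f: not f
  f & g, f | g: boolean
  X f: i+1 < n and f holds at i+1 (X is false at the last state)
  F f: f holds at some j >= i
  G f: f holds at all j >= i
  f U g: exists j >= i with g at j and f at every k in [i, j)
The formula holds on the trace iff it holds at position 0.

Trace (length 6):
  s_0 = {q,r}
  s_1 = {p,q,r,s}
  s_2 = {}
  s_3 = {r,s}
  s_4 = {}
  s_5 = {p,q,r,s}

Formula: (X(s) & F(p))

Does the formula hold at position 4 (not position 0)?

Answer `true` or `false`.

Answer: true

Derivation:
s_0={q,r}: (X(s) & F(p))=True X(s)=True s=False F(p)=True p=False
s_1={p,q,r,s}: (X(s) & F(p))=False X(s)=False s=True F(p)=True p=True
s_2={}: (X(s) & F(p))=True X(s)=True s=False F(p)=True p=False
s_3={r,s}: (X(s) & F(p))=False X(s)=False s=True F(p)=True p=False
s_4={}: (X(s) & F(p))=True X(s)=True s=False F(p)=True p=False
s_5={p,q,r,s}: (X(s) & F(p))=False X(s)=False s=True F(p)=True p=True
Evaluating at position 4: result = True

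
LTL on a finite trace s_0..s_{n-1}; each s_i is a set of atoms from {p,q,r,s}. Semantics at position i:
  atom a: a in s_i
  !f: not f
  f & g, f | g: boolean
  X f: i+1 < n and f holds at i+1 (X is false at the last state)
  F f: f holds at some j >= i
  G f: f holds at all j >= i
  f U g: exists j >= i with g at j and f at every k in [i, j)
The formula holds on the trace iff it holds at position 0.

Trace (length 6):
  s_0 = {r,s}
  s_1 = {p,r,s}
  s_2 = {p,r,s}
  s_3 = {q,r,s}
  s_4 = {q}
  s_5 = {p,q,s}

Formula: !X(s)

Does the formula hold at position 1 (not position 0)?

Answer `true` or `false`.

Answer: false

Derivation:
s_0={r,s}: !X(s)=False X(s)=True s=True
s_1={p,r,s}: !X(s)=False X(s)=True s=True
s_2={p,r,s}: !X(s)=False X(s)=True s=True
s_3={q,r,s}: !X(s)=True X(s)=False s=True
s_4={q}: !X(s)=False X(s)=True s=False
s_5={p,q,s}: !X(s)=True X(s)=False s=True
Evaluating at position 1: result = False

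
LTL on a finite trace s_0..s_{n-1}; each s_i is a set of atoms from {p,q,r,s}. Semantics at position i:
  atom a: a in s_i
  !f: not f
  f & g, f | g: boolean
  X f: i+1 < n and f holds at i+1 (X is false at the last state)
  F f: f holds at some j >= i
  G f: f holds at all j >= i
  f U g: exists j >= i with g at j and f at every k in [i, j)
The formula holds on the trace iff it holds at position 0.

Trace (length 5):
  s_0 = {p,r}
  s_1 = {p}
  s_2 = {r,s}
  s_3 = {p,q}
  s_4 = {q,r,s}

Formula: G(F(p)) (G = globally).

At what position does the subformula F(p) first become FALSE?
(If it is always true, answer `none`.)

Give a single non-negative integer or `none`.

s_0={p,r}: F(p)=True p=True
s_1={p}: F(p)=True p=True
s_2={r,s}: F(p)=True p=False
s_3={p,q}: F(p)=True p=True
s_4={q,r,s}: F(p)=False p=False
G(F(p)) holds globally = False
First violation at position 4.

Answer: 4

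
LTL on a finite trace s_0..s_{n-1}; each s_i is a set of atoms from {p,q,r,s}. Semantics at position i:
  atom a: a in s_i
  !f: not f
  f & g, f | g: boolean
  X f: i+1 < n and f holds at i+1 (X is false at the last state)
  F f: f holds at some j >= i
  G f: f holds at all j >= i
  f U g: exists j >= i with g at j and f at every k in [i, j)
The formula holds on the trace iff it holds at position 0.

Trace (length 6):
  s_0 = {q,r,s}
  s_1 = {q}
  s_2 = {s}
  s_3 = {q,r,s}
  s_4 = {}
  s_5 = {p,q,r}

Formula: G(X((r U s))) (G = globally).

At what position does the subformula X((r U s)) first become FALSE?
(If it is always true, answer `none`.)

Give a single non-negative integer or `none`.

s_0={q,r,s}: X((r U s))=False (r U s)=True r=True s=True
s_1={q}: X((r U s))=True (r U s)=False r=False s=False
s_2={s}: X((r U s))=True (r U s)=True r=False s=True
s_3={q,r,s}: X((r U s))=False (r U s)=True r=True s=True
s_4={}: X((r U s))=False (r U s)=False r=False s=False
s_5={p,q,r}: X((r U s))=False (r U s)=False r=True s=False
G(X((r U s))) holds globally = False
First violation at position 0.

Answer: 0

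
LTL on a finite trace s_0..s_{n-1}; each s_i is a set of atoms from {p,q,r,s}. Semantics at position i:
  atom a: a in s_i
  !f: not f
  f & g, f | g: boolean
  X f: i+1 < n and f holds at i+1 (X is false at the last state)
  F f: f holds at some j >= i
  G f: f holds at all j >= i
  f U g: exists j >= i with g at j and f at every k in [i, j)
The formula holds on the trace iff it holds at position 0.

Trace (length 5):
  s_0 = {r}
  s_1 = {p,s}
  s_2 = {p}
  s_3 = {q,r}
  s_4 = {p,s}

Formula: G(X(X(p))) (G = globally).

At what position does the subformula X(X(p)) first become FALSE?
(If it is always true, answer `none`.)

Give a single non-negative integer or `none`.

s_0={r}: X(X(p))=True X(p)=True p=False
s_1={p,s}: X(X(p))=False X(p)=True p=True
s_2={p}: X(X(p))=True X(p)=False p=True
s_3={q,r}: X(X(p))=False X(p)=True p=False
s_4={p,s}: X(X(p))=False X(p)=False p=True
G(X(X(p))) holds globally = False
First violation at position 1.

Answer: 1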